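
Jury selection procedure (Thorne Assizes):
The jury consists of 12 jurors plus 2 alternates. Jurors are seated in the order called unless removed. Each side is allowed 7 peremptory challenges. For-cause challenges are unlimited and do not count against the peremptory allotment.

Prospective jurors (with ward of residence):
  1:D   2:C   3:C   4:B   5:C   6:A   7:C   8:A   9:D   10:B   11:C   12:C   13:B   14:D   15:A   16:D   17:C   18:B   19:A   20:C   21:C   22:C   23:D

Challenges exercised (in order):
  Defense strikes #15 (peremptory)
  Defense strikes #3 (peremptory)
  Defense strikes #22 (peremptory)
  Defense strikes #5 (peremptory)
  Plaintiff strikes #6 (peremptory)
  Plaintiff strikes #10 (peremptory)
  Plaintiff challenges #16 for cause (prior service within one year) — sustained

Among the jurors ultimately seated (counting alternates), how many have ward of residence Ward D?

Removed: #3, #5, #6, #10, #15, #16, #22.
Seated (14 incl. alternates): #1, #2, #4, #7, #8, #9, #11, #12, #13, #14, #17, #18, #19, #20.
Of those, in Ward D: #1, #9, #14 → 3.

3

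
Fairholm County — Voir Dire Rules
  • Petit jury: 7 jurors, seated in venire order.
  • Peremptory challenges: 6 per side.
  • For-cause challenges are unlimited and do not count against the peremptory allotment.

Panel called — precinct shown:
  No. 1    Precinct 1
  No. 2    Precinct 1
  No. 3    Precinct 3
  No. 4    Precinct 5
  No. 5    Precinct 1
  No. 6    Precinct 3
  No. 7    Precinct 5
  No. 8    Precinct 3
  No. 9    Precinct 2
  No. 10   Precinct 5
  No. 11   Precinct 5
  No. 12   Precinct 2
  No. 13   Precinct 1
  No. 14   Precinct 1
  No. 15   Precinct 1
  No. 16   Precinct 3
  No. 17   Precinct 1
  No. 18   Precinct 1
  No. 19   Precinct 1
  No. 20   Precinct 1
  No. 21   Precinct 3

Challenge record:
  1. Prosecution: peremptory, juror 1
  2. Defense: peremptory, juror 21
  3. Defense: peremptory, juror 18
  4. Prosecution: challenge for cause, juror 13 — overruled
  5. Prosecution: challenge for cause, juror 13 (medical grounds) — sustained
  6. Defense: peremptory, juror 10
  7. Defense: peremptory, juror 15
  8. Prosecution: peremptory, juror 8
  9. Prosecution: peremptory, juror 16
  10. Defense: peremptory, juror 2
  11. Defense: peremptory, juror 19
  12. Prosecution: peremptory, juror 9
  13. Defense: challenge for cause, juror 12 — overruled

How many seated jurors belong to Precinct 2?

Removed: #1, #2, #8, #9, #10, #13, #15, #16, #18, #19, #21.
Seated jurors 1–7: #3, #4, #5, #6, #7, #11, #12.
Of those, in Precinct 2: #12 → 1.

1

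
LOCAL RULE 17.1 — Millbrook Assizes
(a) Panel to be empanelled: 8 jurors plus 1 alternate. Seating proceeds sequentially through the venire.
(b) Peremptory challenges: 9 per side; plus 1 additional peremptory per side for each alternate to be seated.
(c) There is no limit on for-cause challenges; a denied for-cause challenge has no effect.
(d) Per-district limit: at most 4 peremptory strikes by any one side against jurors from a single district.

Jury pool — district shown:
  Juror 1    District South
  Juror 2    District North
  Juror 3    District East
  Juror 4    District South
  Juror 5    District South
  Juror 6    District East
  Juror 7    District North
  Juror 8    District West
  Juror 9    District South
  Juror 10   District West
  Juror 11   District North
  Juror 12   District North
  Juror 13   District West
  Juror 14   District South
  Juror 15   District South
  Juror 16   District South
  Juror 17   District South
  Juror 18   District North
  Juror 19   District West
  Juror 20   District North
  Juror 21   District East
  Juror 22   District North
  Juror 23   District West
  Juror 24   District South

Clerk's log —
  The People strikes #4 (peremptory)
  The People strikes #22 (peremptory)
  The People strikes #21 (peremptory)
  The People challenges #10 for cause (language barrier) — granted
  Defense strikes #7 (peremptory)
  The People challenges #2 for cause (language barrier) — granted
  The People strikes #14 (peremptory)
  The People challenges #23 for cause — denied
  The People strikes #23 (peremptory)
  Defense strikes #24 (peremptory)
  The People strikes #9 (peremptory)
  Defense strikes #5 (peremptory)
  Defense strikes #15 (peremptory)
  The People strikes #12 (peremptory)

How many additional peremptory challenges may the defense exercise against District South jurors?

Defense peremptories so far: #7, #24, #5, #15 — 4 of 10 used, 6 left overall.
Against District South: #24, #5, #15 — 3 used; per-district cap 4 leaves 1.
Binding limit: min(6, 1) = 1.

1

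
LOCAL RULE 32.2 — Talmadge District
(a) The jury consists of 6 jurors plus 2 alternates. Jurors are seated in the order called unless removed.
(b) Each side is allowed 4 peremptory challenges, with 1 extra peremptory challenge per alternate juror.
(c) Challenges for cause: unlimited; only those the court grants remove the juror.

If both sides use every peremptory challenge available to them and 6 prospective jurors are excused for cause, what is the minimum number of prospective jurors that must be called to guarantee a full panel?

26

Seats to fill: 6 + 2 alternates = 8.
Peremptories: 4 + 1×2 = 6 per side × 2 sides = 12.
For-cause removals: 6.
Minimum venire: 8 + 12 + 6 = 26.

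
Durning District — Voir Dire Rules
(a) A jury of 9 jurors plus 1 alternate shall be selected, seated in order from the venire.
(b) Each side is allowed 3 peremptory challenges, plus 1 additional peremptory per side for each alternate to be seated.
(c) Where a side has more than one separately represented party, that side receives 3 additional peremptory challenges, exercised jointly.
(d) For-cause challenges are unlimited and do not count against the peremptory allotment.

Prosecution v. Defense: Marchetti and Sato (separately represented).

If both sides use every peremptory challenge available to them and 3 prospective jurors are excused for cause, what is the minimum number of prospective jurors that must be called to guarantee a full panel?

24

Seats to fill: 9 + 1 alternates = 10.
Peremptories — Prosecution: 3 + 1×1 = 4; Defense: 3 + 1×1 + 3 = 7; total 11.
For-cause removals: 3.
Minimum venire: 10 + 11 + 3 = 24.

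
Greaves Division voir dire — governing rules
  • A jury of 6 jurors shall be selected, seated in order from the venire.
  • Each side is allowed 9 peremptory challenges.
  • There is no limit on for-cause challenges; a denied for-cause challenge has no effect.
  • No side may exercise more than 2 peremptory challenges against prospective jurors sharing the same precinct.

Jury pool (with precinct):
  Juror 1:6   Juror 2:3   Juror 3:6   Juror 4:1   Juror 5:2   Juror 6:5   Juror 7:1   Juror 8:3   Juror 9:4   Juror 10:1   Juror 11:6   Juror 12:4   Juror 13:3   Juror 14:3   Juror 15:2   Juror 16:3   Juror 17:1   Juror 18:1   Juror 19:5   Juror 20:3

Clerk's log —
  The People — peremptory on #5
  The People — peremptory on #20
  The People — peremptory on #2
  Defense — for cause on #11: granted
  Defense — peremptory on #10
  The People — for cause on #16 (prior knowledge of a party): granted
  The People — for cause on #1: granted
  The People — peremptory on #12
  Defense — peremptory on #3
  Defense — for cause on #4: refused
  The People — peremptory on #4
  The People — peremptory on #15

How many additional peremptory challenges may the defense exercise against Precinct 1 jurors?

1

Defense peremptories so far: #10, #3 — 2 of 9 used, 7 left overall.
Against Precinct 1: #10 — 1 used; per-precinct cap 2 leaves 1.
Binding limit: min(7, 1) = 1.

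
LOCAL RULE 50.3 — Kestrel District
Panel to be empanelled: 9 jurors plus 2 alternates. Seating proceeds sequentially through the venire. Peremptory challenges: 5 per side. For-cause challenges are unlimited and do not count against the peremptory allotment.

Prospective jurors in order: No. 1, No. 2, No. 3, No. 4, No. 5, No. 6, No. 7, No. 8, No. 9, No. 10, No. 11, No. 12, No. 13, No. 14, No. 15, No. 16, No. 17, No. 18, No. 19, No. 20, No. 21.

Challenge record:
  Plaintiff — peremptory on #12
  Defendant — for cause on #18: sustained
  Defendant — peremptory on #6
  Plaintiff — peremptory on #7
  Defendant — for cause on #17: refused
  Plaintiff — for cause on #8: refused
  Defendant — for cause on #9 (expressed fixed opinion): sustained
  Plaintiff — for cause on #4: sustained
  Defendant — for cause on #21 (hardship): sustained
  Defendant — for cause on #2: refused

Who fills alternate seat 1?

15

Removed: #4, #6, #7, #9, #12, #18, #21. (#2, #8, #17 stay — for-cause denied.)
Filling seats in venire order through position 10: #1, #2, #3, #5, #8, #10, #11, #13, #14, #15.
So alternate 1 is #15.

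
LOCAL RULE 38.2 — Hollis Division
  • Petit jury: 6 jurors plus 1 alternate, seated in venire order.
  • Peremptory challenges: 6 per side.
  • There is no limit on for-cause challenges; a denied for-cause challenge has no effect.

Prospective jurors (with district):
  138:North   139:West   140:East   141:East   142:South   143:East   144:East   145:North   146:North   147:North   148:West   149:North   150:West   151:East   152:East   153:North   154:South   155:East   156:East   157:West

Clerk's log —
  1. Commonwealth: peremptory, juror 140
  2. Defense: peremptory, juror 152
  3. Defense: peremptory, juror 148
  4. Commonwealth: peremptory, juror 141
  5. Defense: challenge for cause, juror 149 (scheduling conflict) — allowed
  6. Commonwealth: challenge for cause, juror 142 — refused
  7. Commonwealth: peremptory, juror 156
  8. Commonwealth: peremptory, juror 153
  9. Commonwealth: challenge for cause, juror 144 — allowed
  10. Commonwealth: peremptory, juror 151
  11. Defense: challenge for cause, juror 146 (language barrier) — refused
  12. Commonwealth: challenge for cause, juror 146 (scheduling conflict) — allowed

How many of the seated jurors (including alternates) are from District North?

Removed: #140, #141, #144, #146, #148, #149, #151, #152, #153, #156.
Seated (7 incl. alternates): #138, #139, #142, #143, #145, #147, #150.
Of those, in District North: #138, #145, #147 → 3.

3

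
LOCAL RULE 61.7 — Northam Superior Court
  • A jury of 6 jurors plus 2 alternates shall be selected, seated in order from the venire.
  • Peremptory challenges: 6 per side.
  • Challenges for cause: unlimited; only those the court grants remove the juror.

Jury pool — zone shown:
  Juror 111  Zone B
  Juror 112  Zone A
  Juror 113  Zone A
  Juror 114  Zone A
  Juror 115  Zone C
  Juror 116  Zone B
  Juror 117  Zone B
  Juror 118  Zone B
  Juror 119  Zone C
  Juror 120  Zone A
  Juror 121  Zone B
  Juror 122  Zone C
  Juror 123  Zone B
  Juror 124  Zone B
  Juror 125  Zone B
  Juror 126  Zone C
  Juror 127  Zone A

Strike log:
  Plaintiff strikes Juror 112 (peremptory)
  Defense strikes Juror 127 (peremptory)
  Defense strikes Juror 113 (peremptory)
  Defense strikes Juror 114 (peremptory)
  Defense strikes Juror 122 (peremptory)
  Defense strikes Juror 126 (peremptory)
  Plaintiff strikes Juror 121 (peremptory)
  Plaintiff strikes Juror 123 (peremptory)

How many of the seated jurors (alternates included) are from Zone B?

5

Removed: #112, #113, #114, #121, #122, #123, #126, #127.
Seated (8 incl. alternates): #111, #115, #116, #117, #118, #119, #120, #124.
Of those, in Zone B: #111, #116, #117, #118, #124 → 5.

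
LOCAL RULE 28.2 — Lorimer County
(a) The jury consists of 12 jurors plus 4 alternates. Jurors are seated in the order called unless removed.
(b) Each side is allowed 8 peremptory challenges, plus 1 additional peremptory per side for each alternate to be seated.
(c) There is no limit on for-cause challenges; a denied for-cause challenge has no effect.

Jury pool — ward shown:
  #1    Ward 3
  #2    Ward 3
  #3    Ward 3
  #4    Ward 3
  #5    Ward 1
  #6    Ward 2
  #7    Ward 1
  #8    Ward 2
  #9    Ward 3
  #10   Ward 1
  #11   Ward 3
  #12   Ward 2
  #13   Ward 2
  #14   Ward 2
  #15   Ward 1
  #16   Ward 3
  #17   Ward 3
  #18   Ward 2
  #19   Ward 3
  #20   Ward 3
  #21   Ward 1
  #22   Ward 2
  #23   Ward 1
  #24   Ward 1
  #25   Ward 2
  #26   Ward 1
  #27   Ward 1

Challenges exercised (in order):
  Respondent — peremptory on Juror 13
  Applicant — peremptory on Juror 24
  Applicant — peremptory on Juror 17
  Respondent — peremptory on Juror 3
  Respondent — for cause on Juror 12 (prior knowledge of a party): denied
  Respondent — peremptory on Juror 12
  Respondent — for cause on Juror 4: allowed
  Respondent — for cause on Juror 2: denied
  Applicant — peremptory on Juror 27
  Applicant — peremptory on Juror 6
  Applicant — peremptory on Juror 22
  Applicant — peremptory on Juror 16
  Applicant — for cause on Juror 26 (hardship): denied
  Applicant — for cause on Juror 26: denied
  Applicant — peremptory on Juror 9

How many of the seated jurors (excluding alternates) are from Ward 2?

3

Removed: #3, #4, #6, #9, #12, #13, #16, #17, #22, #24, #27.
Seated jurors 1–12: #1, #2, #5, #7, #8, #10, #11, #14, #15, #18, #19, #20 (alternates #21, #23, #25, #26 not counted).
Of those, in Ward 2: #8, #14, #18 → 3.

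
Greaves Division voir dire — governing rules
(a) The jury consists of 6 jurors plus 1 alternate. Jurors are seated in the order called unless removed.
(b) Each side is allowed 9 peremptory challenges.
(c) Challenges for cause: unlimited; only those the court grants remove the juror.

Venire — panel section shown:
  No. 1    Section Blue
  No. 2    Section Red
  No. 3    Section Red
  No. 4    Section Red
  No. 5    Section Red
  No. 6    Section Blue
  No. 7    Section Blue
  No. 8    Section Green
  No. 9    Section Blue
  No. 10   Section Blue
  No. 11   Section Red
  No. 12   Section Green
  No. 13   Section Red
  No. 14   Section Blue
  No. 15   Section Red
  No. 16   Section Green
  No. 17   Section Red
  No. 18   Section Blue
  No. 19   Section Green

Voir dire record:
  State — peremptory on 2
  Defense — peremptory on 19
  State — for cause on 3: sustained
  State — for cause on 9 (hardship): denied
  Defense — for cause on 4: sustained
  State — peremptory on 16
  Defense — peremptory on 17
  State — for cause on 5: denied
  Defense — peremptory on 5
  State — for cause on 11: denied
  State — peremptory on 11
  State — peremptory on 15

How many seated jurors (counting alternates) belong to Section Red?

0

Removed: #2, #3, #4, #5, #11, #15, #16, #17, #19.
Seated (7 incl. alternates): #1, #6, #7, #8, #9, #10, #12.
None of those are in Section Red → 0.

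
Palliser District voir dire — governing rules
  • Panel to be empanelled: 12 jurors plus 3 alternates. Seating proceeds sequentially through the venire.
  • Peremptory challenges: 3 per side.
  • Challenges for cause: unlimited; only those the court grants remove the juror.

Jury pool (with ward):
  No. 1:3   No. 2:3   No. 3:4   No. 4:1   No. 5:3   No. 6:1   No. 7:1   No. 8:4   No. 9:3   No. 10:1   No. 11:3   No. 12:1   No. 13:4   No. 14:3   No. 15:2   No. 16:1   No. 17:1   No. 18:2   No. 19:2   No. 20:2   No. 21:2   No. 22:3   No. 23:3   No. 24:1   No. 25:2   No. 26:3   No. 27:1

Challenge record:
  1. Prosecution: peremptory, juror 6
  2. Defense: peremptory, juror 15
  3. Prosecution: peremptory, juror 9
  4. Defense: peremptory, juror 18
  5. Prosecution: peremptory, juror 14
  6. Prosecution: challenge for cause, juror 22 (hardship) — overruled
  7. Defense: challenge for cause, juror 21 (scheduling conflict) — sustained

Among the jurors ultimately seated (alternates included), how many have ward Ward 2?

Removed: #6, #9, #14, #15, #18, #21.
Seated (15 incl. alternates): #1, #2, #3, #4, #5, #7, #8, #10, #11, #12, #13, #16, #17, #19, #20.
Of those, in Ward 2: #19, #20 → 2.

2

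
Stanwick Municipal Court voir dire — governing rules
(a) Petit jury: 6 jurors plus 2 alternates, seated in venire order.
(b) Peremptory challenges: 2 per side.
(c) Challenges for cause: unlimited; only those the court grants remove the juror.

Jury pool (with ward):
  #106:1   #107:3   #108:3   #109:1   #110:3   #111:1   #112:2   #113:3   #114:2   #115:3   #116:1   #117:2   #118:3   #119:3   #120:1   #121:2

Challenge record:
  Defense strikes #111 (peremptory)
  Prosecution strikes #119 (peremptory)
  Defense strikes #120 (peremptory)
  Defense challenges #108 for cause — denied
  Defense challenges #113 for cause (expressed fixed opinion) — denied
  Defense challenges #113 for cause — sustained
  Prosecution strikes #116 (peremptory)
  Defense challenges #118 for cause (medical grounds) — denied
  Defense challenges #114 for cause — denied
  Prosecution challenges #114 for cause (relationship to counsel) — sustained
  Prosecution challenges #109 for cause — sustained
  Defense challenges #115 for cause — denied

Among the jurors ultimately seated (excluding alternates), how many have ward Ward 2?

1

Removed: #109, #111, #113, #114, #116, #119, #120.
Seated jurors 1–6: #106, #107, #108, #110, #112, #115 (alternates #117, #118 not counted).
Of those, in Ward 2: #112 → 1.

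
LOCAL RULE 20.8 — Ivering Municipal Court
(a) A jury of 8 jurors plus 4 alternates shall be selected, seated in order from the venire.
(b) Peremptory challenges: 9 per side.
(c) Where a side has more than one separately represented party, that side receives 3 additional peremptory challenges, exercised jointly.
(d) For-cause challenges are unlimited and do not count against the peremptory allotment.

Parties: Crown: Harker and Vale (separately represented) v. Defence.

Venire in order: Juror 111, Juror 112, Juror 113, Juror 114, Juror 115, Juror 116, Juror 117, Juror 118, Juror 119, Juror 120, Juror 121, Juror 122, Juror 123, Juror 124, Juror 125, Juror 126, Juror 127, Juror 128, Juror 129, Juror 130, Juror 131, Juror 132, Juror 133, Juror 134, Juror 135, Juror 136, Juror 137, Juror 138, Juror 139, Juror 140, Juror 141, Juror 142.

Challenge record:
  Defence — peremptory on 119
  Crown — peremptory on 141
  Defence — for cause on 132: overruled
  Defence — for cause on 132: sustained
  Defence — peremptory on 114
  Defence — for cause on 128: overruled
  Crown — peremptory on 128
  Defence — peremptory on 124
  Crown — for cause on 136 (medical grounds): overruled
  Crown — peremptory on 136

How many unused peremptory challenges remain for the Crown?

Crown allotment: 9 base + 3 multi-party = 12.
Crown peremptories used: #141, #128, #136 — 3 (the for-cause on #136 doesn't count).
Remaining: 12 − 3 = 9.

9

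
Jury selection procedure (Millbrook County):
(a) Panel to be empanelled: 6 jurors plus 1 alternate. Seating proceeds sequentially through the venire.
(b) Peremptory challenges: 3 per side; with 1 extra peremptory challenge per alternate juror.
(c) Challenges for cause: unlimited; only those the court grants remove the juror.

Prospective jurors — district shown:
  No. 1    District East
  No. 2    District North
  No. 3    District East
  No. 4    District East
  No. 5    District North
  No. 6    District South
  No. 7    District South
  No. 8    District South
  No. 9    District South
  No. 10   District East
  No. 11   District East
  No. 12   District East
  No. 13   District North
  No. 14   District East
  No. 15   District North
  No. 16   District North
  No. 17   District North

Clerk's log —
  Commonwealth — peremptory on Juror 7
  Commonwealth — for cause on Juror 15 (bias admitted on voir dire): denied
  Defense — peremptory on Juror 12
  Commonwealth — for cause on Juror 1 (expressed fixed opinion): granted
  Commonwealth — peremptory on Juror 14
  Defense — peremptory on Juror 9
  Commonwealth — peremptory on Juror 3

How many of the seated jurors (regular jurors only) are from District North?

2

Removed: #1, #3, #7, #9, #12, #14.
Seated jurors 1–6: #2, #4, #5, #6, #8, #10 (alternates #11 not counted).
Of those, in District North: #2, #5 → 2.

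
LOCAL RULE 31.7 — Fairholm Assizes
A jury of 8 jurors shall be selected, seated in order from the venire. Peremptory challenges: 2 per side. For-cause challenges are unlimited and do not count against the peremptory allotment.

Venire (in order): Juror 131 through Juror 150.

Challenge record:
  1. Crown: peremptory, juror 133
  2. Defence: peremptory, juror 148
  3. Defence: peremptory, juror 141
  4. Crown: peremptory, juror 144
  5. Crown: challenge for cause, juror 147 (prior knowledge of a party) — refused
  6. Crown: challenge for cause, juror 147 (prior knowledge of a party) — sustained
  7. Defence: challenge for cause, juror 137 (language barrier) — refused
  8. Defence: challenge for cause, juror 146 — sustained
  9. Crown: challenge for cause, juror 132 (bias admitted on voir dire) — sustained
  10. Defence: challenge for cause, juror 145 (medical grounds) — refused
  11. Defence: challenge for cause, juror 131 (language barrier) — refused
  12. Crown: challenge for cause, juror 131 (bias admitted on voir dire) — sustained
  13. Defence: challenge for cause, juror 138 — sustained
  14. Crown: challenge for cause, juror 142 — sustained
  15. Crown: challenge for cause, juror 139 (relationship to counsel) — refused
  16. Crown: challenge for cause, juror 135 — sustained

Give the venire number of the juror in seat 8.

149

Removed: #131, #132, #133, #135, #138, #141, #142, #144, #146, #147, #148. (#137, #139, #145 stay — for-cause denied.)
Seating in order: seats 1–8 → #134, #136, #137, #139, #140, #143, #145, #149.
So seat 8 is #149.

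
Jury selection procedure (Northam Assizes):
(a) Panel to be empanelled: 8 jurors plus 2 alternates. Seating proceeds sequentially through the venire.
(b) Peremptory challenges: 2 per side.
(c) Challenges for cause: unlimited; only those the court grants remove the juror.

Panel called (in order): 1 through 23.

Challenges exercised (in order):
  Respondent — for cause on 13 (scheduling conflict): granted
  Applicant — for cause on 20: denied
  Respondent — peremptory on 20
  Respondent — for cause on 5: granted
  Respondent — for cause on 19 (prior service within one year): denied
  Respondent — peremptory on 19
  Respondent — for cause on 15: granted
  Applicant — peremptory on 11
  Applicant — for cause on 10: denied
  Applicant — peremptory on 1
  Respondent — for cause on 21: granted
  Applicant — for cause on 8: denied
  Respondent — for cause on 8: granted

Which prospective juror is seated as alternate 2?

Removed: #1, #5, #8, #11, #13, #15, #19, #20, #21. (#10 stays — for-cause denied.)
Seating in order: seats 1–8 → #2, #3, #4, #6, #7, #9, #10, #12; alternates → #14, #16.
So alternate 2 is #16.

16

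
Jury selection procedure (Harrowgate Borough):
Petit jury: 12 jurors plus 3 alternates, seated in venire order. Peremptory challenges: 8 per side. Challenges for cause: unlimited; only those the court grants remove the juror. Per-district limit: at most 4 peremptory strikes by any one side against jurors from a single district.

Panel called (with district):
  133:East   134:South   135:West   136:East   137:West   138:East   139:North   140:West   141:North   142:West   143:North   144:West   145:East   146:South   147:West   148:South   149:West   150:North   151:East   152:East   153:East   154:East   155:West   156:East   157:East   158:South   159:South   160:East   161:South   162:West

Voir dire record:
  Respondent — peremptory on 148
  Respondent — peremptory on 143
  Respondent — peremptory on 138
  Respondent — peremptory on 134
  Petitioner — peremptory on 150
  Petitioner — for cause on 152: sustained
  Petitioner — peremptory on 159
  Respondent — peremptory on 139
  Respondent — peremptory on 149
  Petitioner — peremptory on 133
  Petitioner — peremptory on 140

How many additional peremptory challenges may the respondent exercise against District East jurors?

Respondent peremptories so far: #148, #143, #138, #134, #139, #149 — 6 of 8 used, 2 left overall.
Against District East: #138 — 1 used; per-district cap 4 leaves 3.
Binding limit: min(2, 3) = 2.

2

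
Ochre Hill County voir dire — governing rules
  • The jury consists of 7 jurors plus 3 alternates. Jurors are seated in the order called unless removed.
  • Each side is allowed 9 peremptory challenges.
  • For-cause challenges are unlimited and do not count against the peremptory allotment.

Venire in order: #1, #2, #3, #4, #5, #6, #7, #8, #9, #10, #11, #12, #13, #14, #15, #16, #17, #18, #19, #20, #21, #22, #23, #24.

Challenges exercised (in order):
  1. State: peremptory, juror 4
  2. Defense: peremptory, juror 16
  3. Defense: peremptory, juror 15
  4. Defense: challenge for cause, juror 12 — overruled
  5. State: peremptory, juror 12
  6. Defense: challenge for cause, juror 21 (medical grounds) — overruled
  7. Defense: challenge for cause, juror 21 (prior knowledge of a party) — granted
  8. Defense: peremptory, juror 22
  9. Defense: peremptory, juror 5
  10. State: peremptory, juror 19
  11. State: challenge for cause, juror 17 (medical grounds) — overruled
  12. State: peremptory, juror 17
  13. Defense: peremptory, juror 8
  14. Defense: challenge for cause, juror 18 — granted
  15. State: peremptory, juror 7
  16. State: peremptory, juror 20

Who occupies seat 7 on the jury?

Removed: #4, #5, #7, #8, #12, #15, #16, #17, #18, #19, #20, #21, #22.
Seating in order: seats 1–7 → #1, #2, #3, #6, #9, #10, #11; alternates → #13, #14, #23.
So seat 7 is #11.

11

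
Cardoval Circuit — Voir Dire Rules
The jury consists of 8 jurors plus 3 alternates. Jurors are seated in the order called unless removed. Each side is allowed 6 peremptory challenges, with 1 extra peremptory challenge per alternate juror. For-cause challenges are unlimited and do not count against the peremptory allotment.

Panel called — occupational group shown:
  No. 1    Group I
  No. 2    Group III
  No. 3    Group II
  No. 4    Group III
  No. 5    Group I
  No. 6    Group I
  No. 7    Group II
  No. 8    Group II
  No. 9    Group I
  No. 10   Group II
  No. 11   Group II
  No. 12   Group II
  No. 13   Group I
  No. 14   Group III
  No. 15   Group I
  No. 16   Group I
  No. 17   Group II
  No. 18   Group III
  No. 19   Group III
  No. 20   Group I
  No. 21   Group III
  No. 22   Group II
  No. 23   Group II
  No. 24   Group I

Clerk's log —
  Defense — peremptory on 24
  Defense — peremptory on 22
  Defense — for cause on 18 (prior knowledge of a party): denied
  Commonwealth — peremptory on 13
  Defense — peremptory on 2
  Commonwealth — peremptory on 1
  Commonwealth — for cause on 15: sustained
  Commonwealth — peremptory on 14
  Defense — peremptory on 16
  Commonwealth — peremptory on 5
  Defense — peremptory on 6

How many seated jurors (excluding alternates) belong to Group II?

6

Removed: #1, #2, #5, #6, #13, #14, #15, #16, #22, #24.
Seated jurors 1–8: #3, #4, #7, #8, #9, #10, #11, #12 (alternates #17, #18, #19 not counted).
Of those, in Group II: #3, #7, #8, #10, #11, #12 → 6.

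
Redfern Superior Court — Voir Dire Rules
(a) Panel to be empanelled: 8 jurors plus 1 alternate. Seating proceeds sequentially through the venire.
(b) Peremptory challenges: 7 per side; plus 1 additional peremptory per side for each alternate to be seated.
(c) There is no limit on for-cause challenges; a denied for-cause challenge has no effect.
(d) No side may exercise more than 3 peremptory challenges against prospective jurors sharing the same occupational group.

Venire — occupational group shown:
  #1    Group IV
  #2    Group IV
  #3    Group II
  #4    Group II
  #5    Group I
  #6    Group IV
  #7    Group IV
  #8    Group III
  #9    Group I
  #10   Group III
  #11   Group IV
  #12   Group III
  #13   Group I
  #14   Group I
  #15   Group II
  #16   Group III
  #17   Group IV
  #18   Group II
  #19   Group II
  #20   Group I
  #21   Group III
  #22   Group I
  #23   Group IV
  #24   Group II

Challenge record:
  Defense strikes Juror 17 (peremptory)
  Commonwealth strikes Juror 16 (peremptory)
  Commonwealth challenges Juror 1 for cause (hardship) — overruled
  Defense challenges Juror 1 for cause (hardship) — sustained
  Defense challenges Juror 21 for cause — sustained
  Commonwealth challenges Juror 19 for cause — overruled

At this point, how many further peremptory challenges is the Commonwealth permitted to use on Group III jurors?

Commonwealth peremptories so far: #16 — 1 of 8 used, 7 left overall.
Against Group III: #16 — 1 used; per-group cap 3 leaves 2.
Binding limit: min(7, 2) = 2.

2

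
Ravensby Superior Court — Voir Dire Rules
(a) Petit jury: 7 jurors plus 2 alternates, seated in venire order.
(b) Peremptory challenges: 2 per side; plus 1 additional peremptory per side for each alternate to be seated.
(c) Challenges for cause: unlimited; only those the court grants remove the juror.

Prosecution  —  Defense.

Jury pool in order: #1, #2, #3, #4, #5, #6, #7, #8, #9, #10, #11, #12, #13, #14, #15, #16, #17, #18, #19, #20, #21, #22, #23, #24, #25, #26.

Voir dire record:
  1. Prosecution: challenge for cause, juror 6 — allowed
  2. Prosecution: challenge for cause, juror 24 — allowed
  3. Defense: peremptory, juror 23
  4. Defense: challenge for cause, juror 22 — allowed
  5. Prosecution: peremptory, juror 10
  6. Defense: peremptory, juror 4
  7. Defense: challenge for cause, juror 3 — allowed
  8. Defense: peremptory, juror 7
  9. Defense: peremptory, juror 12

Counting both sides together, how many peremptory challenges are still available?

Prosecution allotment: 2 base + 1 × 2 alternates = 4. Defense allotment: 2 base + 1 × 2 alternates = 4.
Prosecution peremptories used: #10 — 1 (for-cause on #6, #24 don't count).
Defense peremptories used: #23, #4, #7, #12 — 4 (for-cause on #22, #3 don't count).
Remaining: (4 − 1) + (4 − 4) = 3.

3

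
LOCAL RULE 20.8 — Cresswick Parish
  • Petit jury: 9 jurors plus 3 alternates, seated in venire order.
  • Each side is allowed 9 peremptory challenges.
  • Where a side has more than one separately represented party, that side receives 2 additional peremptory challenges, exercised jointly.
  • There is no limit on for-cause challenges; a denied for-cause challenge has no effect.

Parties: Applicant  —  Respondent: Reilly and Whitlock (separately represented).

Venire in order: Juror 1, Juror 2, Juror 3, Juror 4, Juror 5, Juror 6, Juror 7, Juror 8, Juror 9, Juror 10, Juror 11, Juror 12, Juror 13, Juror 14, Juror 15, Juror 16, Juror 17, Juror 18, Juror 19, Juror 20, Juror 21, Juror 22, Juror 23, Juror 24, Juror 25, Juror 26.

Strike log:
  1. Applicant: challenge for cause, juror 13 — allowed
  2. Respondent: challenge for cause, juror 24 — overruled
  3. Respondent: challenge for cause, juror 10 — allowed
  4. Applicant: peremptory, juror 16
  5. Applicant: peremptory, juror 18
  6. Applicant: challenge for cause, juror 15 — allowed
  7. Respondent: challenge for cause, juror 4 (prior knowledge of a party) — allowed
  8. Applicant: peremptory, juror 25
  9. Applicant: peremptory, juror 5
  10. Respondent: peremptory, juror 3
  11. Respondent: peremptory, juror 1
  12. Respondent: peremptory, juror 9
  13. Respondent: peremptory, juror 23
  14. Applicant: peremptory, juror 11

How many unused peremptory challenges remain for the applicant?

4

Applicant allotment: 9.
Applicant peremptories used: #16, #18, #25, #5, #11 — 5 (for-cause on #13, #15 don't count).
Remaining: 9 − 5 = 4.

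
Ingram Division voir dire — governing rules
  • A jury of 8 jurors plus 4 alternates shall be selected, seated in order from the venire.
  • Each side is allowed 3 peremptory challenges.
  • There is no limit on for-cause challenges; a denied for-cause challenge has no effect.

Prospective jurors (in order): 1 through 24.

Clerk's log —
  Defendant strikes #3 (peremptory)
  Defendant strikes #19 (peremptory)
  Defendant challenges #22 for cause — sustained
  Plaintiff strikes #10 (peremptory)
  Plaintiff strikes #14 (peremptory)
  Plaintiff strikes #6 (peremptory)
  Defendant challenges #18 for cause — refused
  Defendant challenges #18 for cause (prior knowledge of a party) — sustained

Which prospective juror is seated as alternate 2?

Removed: #3, #6, #10, #14, #18, #19, #22.
Filling seats in venire order through position 10: #1, #2, #4, #5, #7, #8, #9, #11, #12, #13.
So alternate 2 is #13.

13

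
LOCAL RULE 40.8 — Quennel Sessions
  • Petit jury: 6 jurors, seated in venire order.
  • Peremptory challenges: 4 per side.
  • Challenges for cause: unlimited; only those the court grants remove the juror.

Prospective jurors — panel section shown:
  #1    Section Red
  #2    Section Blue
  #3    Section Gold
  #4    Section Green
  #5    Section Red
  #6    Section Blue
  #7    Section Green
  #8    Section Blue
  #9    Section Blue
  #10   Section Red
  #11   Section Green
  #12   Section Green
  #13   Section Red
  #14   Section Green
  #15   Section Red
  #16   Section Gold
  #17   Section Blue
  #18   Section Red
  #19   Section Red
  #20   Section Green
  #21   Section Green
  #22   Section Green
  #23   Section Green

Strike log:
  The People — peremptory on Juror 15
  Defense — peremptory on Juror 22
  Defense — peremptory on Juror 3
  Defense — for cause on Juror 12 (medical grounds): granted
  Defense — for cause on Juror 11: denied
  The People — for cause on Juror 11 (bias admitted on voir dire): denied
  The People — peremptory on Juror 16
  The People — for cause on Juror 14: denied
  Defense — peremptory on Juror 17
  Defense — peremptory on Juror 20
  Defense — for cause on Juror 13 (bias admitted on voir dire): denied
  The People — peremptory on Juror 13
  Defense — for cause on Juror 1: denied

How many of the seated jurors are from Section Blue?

Removed: #3, #12, #13, #15, #16, #17, #20, #22.
Seated jurors 1–6: #1, #2, #4, #5, #6, #7.
Of those, in Section Blue: #2, #6 → 2.

2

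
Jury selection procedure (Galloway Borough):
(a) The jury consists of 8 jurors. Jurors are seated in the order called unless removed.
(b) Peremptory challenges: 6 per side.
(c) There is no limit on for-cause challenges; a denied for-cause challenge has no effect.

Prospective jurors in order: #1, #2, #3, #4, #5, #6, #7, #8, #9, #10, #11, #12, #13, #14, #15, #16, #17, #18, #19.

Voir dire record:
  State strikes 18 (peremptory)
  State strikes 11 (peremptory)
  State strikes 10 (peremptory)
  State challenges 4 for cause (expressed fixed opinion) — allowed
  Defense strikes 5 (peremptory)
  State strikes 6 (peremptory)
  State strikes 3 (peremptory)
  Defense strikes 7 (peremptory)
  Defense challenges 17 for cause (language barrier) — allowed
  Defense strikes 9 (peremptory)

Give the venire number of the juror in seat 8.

Removed: #3, #4, #5, #6, #7, #9, #10, #11, #17, #18.
Seating in order: seats 1–8 → #1, #2, #8, #12, #13, #14, #15, #16.
So seat 8 is #16.

16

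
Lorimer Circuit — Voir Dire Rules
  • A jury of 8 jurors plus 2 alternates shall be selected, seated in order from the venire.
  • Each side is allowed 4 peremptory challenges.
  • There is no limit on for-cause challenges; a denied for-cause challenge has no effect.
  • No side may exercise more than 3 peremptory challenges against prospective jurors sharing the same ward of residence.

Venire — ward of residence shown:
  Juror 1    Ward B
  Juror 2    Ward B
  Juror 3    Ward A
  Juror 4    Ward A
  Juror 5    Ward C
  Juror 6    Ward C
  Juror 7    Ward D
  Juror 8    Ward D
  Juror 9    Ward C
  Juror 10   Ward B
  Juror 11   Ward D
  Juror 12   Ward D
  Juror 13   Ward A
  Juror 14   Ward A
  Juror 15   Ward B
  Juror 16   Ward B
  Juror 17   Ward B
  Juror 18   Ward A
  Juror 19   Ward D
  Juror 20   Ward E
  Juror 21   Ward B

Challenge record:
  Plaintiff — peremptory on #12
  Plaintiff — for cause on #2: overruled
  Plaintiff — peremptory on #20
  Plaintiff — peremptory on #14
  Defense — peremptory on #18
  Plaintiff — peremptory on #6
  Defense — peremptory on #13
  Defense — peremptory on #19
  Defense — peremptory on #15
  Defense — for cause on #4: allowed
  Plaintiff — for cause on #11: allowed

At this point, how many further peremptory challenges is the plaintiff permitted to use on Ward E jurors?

0

Plaintiff peremptories so far: #12, #20, #14, #6 — 4 of 4 used, 0 left overall.
Against Ward E: #20 — 1 used; per-ward cap 3 leaves 2.
Binding limit: min(0, 2) = 0.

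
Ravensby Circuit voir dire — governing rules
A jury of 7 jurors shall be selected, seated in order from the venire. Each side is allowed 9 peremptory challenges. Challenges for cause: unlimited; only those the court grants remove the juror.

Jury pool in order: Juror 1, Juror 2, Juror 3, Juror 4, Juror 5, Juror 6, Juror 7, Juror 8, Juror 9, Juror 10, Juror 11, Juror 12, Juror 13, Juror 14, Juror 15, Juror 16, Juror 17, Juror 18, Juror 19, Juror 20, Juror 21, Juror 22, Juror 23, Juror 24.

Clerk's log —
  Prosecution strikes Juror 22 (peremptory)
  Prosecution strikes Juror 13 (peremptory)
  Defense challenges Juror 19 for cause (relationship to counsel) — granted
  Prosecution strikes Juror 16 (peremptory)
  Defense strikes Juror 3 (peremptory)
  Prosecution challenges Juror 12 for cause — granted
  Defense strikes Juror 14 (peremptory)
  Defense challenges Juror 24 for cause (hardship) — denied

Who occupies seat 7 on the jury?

Removed: #3, #12, #13, #14, #16, #19, #22. (#24 stays — for-cause denied.)
Filling seats in venire order through position 7: #1, #2, #4, #5, #6, #7, #8.
So seat 7 is #8.

8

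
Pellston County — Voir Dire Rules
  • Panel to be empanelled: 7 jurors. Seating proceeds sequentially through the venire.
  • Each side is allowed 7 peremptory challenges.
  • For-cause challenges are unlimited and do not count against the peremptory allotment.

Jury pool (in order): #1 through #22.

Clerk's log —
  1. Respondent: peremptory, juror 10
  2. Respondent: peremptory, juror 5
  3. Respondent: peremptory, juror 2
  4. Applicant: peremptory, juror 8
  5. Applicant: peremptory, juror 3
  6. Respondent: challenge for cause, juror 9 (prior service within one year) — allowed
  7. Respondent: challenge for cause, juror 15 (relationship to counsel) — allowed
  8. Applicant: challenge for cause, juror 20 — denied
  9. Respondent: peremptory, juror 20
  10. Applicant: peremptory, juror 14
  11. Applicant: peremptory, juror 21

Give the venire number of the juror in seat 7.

13

Removed: #2, #3, #5, #8, #9, #10, #14, #15, #20, #21.
Seating in order: seats 1–7 → #1, #4, #6, #7, #11, #12, #13.
So seat 7 is #13.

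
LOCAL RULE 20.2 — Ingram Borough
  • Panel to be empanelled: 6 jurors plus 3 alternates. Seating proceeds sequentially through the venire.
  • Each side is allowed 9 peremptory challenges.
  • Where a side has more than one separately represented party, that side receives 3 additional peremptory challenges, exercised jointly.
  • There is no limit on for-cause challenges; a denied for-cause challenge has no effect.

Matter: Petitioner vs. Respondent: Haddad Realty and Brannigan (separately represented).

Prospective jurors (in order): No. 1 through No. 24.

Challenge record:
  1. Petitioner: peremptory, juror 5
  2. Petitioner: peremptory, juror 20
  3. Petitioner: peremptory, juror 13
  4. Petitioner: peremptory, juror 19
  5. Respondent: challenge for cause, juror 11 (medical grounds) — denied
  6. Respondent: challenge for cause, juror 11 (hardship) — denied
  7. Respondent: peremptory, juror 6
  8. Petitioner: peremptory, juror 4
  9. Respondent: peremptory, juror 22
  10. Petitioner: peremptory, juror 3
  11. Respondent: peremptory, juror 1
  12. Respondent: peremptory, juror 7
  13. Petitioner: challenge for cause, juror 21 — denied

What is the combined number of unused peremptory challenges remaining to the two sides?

Petitioner allotment: 9. Respondent allotment: 9 base + 3 multi-party = 12.
Petitioner peremptories used: #5, #20, #13, #19, #4, #3 — 6 (the for-cause on #21 doesn't count).
Respondent peremptories used: #6, #22, #1, #7 — 4 (for-cause on #11, #11 don't count).
Remaining: (9 − 6) + (12 − 4) = 11.

11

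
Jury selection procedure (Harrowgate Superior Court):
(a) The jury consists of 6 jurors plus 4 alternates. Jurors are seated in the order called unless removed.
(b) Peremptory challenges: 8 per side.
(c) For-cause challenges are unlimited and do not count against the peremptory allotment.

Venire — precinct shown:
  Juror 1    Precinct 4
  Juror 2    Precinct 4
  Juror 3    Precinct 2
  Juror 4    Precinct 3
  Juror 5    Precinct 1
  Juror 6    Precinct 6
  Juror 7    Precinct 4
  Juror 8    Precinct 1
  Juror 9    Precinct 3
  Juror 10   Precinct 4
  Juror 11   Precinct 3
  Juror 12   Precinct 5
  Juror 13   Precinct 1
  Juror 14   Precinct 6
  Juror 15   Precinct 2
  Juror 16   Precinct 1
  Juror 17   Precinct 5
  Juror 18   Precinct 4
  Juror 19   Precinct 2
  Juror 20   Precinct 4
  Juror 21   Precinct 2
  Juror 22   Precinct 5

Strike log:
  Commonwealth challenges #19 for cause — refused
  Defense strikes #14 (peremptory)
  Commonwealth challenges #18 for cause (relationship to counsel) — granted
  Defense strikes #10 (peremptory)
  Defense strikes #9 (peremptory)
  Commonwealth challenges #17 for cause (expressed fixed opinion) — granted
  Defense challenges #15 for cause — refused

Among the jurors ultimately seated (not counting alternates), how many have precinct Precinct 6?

Removed: #9, #10, #14, #17, #18.
Seated jurors 1–6: #1, #2, #3, #4, #5, #6 (alternates #7, #8, #11, #12 not counted).
Of those, in Precinct 6: #6 → 1.

1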